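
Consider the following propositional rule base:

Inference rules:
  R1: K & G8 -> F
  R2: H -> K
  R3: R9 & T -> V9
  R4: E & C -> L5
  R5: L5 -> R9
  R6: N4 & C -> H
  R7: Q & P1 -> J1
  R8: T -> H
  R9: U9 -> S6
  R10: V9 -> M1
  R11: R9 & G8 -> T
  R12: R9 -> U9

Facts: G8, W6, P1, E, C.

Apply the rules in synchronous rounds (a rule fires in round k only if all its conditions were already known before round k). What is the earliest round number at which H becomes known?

Round 1: R4 [E & C -> L5]. New: L5.
Round 2: R5 [L5 -> R9]. New: R9.
Round 3: R11 [R9 & G8 -> T]; R12 [R9 -> U9]. New: T, U9.
Round 4: R3 [R9 & T -> V9]; R8 [T -> H]; R9 [U9 -> S6]. New: V9, H, S6.
H first appears in round 4.

4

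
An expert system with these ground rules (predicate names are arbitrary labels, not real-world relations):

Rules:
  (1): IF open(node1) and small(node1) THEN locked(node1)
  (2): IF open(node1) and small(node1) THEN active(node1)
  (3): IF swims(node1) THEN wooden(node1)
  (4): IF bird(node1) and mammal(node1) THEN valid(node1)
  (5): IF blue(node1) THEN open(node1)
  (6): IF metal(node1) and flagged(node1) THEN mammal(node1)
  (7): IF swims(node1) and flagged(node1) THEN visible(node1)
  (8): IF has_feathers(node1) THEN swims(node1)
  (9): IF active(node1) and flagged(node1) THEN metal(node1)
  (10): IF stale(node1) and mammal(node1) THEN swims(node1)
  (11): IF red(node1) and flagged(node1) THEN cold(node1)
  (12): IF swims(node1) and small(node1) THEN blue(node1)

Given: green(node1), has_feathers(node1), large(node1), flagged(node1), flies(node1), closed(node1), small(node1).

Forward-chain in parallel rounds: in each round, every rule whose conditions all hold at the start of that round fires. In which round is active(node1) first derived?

4

Round 1 — (8), derive swims(node1).
Round 2 — (3), (7), (12), derive wooden(node1), visible(node1), blue(node1).
Round 3 — (5), derive open(node1).
Round 4 — (1), (2), derive locked(node1), active(node1).
active(node1) first appears in round 4.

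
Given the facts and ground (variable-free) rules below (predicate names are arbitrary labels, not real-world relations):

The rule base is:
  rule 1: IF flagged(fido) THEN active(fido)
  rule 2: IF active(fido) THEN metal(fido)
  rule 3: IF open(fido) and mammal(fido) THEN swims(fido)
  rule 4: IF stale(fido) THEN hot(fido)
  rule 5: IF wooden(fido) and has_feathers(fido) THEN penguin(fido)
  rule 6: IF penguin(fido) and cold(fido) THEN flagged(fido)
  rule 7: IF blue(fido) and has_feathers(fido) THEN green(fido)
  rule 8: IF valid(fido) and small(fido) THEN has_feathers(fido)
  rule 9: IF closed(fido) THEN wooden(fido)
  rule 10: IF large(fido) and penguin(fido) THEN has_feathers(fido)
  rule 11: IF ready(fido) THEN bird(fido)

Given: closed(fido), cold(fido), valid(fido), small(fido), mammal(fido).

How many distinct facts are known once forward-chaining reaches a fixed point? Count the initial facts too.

Round 1 fires rule 8, rule 9, giving has_feathers(fido), wooden(fido).
Round 2 fires rule 5, giving penguin(fido).
Round 3 fires rule 6, giving flagged(fido).
Round 4 fires rule 1, giving active(fido).
Round 5 fires rule 2, giving metal(fido).
Closure: {active(fido), closed(fido), cold(fido), flagged(fido), has_feathers(fido), mammal(fido), metal(fido), penguin(fido), small(fido), valid(fido), wooden(fido)} — 11 facts.

11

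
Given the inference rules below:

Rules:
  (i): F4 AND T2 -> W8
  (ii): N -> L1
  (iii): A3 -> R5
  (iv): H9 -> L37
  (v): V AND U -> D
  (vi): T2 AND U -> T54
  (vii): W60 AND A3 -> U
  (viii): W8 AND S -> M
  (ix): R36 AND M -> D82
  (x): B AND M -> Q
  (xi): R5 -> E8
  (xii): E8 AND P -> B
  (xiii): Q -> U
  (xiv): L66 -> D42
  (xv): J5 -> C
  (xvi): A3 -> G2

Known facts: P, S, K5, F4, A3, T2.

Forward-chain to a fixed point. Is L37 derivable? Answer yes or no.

Round 1 fires (i), (iii), (xvi), giving W8, R5, G2.
Round 2 fires (viii), (xi), giving M, E8.
Round 3 fires (xii), giving B.
Round 4 fires (x), giving Q.
Round 5 fires (xiii), giving U.
Round 6 fires (vi), giving T54.
Fixed point reached. L37 is concluded only by (iv); (iv) needs H9 (never derived).

no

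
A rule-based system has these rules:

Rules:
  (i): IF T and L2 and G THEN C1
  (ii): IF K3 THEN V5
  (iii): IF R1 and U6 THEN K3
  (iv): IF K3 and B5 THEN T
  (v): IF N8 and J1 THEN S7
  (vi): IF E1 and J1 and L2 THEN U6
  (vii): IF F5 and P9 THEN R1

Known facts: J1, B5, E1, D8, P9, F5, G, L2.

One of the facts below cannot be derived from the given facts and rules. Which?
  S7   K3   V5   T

[1] (vi) [IF E1 and J1 and L2 THEN U6]; (vii) [IF F5 and P9 THEN R1]. ⇒ new: U6, R1.
[2] (iii) [IF R1 and U6 THEN K3]. ⇒ new: K3.
[3] (ii) [IF K3 THEN V5]; (iv) [IF K3 and B5 THEN T]. ⇒ new: V5, T.
[4] (i) [IF T and L2 and G THEN C1]. ⇒ new: C1.
Derived: V5 (round 3), K3 (round 2), T (round 3). S7 never appears in any round.

S7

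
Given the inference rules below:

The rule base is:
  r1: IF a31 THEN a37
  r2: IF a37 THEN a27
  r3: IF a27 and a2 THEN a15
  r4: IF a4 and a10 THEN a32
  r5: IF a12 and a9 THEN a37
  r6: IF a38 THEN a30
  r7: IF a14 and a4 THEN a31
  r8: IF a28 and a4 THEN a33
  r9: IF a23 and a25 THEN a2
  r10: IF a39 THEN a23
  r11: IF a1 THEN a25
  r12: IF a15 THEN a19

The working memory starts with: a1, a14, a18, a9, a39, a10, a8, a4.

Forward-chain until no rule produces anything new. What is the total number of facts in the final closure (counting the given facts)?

17

Round 1 — r4, r7, r10, r11, derive a32, a31, a23, a25.
Round 2 — r1, r9, derive a37, a2.
Round 3 — r2, derive a27.
Round 4 — r3, derive a15.
Round 5 — r12, derive a19.
Closure: {a1, a10, a14, a15, a18, a19, a2, a23, a25, a27, a31, a32, a37, a39, a4, a8, a9} — 17 facts.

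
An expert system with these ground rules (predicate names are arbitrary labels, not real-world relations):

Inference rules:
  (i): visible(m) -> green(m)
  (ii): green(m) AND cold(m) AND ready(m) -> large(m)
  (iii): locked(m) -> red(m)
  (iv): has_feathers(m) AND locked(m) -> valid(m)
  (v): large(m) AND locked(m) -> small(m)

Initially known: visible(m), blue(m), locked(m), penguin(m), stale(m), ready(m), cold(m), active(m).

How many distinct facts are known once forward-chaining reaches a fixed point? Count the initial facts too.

12

Round 1 fires (i), (iii), giving green(m), red(m).
Round 2 fires (ii), giving large(m).
Round 3 fires (v), giving small(m).
Closure: {active(m), blue(m), cold(m), green(m), large(m), locked(m), penguin(m), ready(m), red(m), small(m), stale(m), visible(m)} — 12 facts.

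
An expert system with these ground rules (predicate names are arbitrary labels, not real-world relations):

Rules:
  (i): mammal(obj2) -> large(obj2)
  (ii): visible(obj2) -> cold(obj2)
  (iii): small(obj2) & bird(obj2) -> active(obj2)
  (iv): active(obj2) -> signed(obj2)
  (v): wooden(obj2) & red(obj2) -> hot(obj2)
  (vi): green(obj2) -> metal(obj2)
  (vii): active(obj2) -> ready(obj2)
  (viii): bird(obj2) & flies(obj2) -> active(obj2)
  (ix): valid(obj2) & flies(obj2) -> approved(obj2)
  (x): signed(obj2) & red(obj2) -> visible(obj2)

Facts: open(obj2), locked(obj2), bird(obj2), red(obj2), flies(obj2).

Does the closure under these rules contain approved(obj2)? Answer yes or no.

no

Round 1: (viii) [bird(obj2) & flies(obj2) -> active(obj2)]. New: active(obj2).
Round 2: (iv) [active(obj2) -> signed(obj2)]; (vii) [active(obj2) -> ready(obj2)]. New: signed(obj2), ready(obj2).
Round 3: (x) [signed(obj2) & red(obj2) -> visible(obj2)]. New: visible(obj2).
Round 4: (ii) [visible(obj2) -> cold(obj2)]. New: cold(obj2).
Fixed point reached. approved(obj2) is concluded only by (ix); (ix) needs valid(obj2) (never derived).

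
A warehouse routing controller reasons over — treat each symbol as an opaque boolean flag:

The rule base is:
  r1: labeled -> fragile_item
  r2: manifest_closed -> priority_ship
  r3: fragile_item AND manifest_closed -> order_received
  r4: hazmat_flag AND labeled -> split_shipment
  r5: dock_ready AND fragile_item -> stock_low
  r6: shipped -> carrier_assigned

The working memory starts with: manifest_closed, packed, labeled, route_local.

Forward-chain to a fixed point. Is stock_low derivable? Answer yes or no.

no

Round 1: r1 [labeled -> fragile_item]; r2 [manifest_closed -> priority_ship]. Adds fragile_item, priority_ship.
Round 2: r3 [fragile_item AND manifest_closed -> order_received]. Adds order_received.
Fixed point reached. stock_low is concluded only by r5; r5 needs dock_ready (never derived).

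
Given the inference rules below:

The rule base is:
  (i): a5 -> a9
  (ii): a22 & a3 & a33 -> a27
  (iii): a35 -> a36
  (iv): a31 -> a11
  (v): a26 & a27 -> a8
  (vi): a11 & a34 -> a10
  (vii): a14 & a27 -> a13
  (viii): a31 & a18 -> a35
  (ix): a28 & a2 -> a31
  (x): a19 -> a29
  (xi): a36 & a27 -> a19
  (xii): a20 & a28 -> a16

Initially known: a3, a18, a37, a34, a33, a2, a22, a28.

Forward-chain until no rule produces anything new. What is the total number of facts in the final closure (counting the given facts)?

Round 1: (ii) [a22 & a3 & a33 -> a27]; (ix) [a28 & a2 -> a31]. New: a27, a31.
Round 2: (iv) [a31 -> a11]; (viii) [a31 & a18 -> a35]. New: a11, a35.
Round 3: (iii) [a35 -> a36]; (vi) [a11 & a34 -> a10]. New: a36, a10.
Round 4: (xi) [a36 & a27 -> a19]. New: a19.
Round 5: (x) [a19 -> a29]. New: a29.
Closure: {a10, a11, a18, a19, a2, a22, a27, a28, a29, a3, a31, a33, a34, a35, a36, a37} — 16 facts.

16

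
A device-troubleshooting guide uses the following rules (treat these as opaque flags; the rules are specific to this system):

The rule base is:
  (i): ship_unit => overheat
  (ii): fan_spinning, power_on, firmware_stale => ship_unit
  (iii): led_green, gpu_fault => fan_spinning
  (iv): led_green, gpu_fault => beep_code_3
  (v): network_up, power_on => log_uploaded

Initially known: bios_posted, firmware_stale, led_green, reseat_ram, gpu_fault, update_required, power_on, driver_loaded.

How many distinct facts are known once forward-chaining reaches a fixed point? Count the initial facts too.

12

Round 1 fires (iii), (iv), giving fan_spinning, beep_code_3.
Round 2 fires (ii), giving ship_unit.
Round 3 fires (i), giving overheat.
Closure: {beep_code_3, bios_posted, driver_loaded, fan_spinning, firmware_stale, gpu_fault, led_green, overheat, power_on, reseat_ram, ship_unit, update_required} — 12 facts.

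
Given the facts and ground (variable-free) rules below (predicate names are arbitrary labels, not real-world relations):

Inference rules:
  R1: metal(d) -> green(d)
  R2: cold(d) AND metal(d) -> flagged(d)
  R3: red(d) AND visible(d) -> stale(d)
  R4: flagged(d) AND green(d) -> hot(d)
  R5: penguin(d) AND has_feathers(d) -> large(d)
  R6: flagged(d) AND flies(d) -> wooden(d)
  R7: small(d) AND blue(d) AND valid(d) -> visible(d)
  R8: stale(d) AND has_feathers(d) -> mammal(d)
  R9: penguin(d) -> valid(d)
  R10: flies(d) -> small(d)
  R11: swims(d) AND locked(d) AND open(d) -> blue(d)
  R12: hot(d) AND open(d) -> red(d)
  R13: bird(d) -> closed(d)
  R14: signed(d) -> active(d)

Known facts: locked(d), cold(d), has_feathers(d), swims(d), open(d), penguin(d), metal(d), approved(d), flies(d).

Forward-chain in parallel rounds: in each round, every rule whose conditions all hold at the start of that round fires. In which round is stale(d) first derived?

Round 1 — R1, R2, R5, R9, R10, R11, derive green(d), flagged(d), large(d), valid(d), small(d), blue(d).
Round 2 — R4, R6, R7, derive hot(d), wooden(d), visible(d).
Round 3 — R12, derive red(d).
Round 4 — R3, derive stale(d).
stale(d) first appears in round 4.

4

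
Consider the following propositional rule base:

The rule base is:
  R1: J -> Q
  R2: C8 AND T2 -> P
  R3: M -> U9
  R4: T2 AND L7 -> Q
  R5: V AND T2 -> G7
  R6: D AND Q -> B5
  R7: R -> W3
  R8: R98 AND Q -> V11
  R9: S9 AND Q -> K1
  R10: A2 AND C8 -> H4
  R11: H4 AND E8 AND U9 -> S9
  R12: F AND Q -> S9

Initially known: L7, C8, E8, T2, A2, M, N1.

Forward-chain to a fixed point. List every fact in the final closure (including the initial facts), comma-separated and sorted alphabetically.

A2, C8, E8, H4, K1, L7, M, N1, P, Q, S9, T2, U9

Round 1: R2 [C8 AND T2 -> P]; R3 [M -> U9]; R4 [T2 AND L7 -> Q]; R10 [A2 AND C8 -> H4]. New: P, U9, Q, H4.
Round 2: R11 [H4 AND E8 AND U9 -> S9]. New: S9.
Round 3: R9 [S9 AND Q -> K1]. New: K1.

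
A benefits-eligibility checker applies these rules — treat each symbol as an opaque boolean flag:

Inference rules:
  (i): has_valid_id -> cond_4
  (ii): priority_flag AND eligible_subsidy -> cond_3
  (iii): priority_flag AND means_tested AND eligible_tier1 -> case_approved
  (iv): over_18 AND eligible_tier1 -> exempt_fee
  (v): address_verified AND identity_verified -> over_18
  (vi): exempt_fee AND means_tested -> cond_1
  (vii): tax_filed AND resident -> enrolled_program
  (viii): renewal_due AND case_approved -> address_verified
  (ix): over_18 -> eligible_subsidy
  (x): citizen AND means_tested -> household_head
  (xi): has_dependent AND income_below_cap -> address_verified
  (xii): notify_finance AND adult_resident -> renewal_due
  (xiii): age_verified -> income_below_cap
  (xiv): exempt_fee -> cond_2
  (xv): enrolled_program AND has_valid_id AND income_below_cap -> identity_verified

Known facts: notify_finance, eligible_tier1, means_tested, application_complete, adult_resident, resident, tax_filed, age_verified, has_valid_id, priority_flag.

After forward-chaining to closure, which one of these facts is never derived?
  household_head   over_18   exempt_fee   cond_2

household_head

Round 1: (i) [has_valid_id -> cond_4]; (iii) [priority_flag AND means_tested AND eligible_tier1 -> case_approved]; (vii) [tax_filed AND resident -> enrolled_program]; (xii) [notify_finance AND adult_resident -> renewal_due]; (xiii) [age_verified -> income_below_cap]. New: cond_4, case_approved, enrolled_program, renewal_due, income_below_cap.
Round 2: (viii) [renewal_due AND case_approved -> address_verified]; (xv) [enrolled_program AND has_valid_id AND income_below_cap -> identity_verified]. New: address_verified, identity_verified.
Round 3: (v) [address_verified AND identity_verified -> over_18]. New: over_18.
Round 4: (iv) [over_18 AND eligible_tier1 -> exempt_fee]; (ix) [over_18 -> eligible_subsidy]. New: exempt_fee, eligible_subsidy.
Round 5: (ii) [priority_flag AND eligible_subsidy -> cond_3]; (vi) [exempt_fee AND means_tested -> cond_1]; (xiv) [exempt_fee -> cond_2]. New: cond_3, cond_1, cond_2.
Derived: over_18 (round 3), cond_2 (round 5), exempt_fee (round 4). household_head never appears in any round.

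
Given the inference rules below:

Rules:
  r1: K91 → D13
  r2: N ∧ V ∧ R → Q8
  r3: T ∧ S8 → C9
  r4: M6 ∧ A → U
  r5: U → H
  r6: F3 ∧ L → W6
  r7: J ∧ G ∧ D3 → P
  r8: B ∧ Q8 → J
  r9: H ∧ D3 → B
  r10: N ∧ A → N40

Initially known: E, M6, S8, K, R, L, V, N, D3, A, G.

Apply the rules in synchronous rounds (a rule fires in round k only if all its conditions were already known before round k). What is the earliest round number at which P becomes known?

Round 1 — r2, r4, r10, derive Q8, U, N40.
Round 2 — r5, derive H.
Round 3 — r9, derive B.
Round 4 — r8, derive J.
Round 5 — r7, derive P.
P first appears in round 5.

5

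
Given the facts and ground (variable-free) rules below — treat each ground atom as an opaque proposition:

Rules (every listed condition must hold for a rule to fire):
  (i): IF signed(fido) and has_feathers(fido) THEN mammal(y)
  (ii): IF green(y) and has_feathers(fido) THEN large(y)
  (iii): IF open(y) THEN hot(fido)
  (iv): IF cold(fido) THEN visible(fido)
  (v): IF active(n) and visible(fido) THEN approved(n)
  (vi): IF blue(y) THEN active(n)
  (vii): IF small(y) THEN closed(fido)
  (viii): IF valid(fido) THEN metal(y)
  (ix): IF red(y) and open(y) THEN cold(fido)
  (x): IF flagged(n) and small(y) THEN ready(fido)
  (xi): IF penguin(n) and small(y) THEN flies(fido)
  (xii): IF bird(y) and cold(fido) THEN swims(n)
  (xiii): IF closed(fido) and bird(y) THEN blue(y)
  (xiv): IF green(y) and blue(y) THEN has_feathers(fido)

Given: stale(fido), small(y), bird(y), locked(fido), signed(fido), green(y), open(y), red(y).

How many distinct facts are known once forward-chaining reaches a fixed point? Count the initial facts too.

19

[1] (iii) [IF open(y) THEN hot(fido)]; (vii) [IF small(y) THEN closed(fido)]; (ix) [IF red(y) and open(y) THEN cold(fido)]. ⇒ new: hot(fido), closed(fido), cold(fido).
[2] (iv) [IF cold(fido) THEN visible(fido)]; (xii) [IF bird(y) and cold(fido) THEN swims(n)]; (xiii) [IF closed(fido) and bird(y) THEN blue(y)]. ⇒ new: visible(fido), swims(n), blue(y).
[3] (vi) [IF blue(y) THEN active(n)]; (xiv) [IF green(y) and blue(y) THEN has_feathers(fido)]. ⇒ new: active(n), has_feathers(fido).
[4] (i) [IF signed(fido) and has_feathers(fido) THEN mammal(y)]; (ii) [IF green(y) and has_feathers(fido) THEN large(y)]; (v) [IF active(n) and visible(fido) THEN approved(n)]. ⇒ new: mammal(y), large(y), approved(n).
Closure: {active(n), approved(n), bird(y), blue(y), closed(fido), cold(fido), green(y), has_feathers(fido), hot(fido), large(y), locked(fido), mammal(y), open(y), red(y), signed(fido), small(y), stale(fido), swims(n), visible(fido)} — 19 facts.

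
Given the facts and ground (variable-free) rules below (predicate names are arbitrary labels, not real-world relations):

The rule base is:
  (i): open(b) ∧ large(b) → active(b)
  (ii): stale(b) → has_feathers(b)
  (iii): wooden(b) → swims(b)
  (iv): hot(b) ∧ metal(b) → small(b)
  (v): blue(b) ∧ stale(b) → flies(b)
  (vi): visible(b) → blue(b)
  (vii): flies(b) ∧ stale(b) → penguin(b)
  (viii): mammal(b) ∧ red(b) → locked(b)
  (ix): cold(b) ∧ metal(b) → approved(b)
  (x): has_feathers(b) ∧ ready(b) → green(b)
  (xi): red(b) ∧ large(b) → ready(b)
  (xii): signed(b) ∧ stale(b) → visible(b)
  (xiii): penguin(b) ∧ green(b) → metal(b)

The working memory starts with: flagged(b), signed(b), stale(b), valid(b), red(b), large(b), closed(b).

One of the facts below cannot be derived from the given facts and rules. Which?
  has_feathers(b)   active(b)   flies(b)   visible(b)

active(b)

Round 1: (ii) [stale(b) → has_feathers(b)]; (xi) [red(b) ∧ large(b) → ready(b)]; (xii) [signed(b) ∧ stale(b) → visible(b)]. Adds has_feathers(b), ready(b), visible(b).
Round 2: (vi) [visible(b) → blue(b)]; (x) [has_feathers(b) ∧ ready(b) → green(b)]. Adds blue(b), green(b).
Round 3: (v) [blue(b) ∧ stale(b) → flies(b)]. Adds flies(b).
Round 4: (vii) [flies(b) ∧ stale(b) → penguin(b)]. Adds penguin(b).
Round 5: (xiii) [penguin(b) ∧ green(b) → metal(b)]. Adds metal(b).
Derived: has_feathers(b) (round 1), flies(b) (round 3), visible(b) (round 1). active(b) never appears in any round.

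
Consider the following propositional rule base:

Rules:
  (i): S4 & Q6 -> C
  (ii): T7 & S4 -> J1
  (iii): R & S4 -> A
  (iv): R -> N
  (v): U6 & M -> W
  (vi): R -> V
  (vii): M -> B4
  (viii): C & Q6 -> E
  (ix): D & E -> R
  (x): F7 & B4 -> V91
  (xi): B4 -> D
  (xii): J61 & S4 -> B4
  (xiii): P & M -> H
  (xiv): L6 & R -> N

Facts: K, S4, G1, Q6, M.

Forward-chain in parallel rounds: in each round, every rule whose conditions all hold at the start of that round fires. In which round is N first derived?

4

Round 1 — (i), (vii), derive C, B4.
Round 2 — (viii), (xi), derive E, D.
Round 3 — (ix), derive R.
Round 4 — (iii), (iv), (vi), derive A, N, V.
N first appears in round 4.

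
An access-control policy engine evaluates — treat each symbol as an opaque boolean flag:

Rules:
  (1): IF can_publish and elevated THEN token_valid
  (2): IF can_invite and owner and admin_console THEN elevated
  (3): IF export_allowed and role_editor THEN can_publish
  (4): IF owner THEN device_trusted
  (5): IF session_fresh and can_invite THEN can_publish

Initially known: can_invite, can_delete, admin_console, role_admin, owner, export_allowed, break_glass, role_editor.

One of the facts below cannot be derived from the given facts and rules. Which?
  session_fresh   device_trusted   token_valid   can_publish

Round 1: (2) [IF can_invite and owner and admin_console THEN elevated]; (3) [IF export_allowed and role_editor THEN can_publish]; (4) [IF owner THEN device_trusted]. New: elevated, can_publish, device_trusted.
Round 2: (1) [IF can_publish and elevated THEN token_valid]. New: token_valid.
Derived: token_valid (round 2), device_trusted (round 1), can_publish (round 1). session_fresh never appears in any round.

session_fresh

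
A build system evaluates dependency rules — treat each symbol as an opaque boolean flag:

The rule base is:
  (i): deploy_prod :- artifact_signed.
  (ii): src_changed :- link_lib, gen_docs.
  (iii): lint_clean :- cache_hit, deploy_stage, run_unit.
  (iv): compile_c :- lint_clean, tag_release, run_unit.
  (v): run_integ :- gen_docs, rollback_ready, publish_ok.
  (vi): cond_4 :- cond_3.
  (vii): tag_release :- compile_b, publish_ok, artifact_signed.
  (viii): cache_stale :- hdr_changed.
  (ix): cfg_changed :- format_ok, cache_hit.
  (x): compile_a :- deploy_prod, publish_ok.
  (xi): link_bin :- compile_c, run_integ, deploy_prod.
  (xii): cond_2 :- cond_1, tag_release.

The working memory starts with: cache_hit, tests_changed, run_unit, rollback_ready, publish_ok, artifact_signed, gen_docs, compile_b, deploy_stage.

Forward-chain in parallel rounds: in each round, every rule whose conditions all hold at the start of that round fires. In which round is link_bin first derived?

[1] (i) [deploy_prod :- artifact_signed.]; (iii) [lint_clean :- cache_hit, deploy_stage, run_unit.]; (v) [run_integ :- gen_docs, rollback_ready, publish_ok.]; (vii) [tag_release :- compile_b, publish_ok, artifact_signed.]. ⇒ new: deploy_prod, lint_clean, run_integ, tag_release.
[2] (iv) [compile_c :- lint_clean, tag_release, run_unit.]; (x) [compile_a :- deploy_prod, publish_ok.]. ⇒ new: compile_c, compile_a.
[3] (xi) [link_bin :- compile_c, run_integ, deploy_prod.]. ⇒ new: link_bin.
link_bin first appears in round 3.

3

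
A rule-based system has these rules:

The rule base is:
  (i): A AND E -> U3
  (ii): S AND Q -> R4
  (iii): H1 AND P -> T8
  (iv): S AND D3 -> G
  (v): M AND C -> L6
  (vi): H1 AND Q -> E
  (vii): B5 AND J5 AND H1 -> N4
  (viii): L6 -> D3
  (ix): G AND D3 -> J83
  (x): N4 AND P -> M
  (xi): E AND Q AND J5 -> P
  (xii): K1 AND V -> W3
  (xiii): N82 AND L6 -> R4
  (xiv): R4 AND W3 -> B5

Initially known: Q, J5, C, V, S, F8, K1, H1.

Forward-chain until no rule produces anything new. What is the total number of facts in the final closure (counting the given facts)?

20

[1] (ii) [S AND Q -> R4]; (vi) [H1 AND Q -> E]; (xii) [K1 AND V -> W3]. ⇒ new: R4, E, W3.
[2] (xi) [E AND Q AND J5 -> P]; (xiv) [R4 AND W3 -> B5]. ⇒ new: P, B5.
[3] (iii) [H1 AND P -> T8]; (vii) [B5 AND J5 AND H1 -> N4]. ⇒ new: T8, N4.
[4] (x) [N4 AND P -> M]. ⇒ new: M.
[5] (v) [M AND C -> L6]. ⇒ new: L6.
[6] (viii) [L6 -> D3]. ⇒ new: D3.
[7] (iv) [S AND D3 -> G]. ⇒ new: G.
[8] (ix) [G AND D3 -> J83]. ⇒ new: J83.
Closure: {B5, C, D3, E, F8, G, H1, J5, J83, K1, L6, M, N4, P, Q, R4, S, T8, V, W3} — 20 facts.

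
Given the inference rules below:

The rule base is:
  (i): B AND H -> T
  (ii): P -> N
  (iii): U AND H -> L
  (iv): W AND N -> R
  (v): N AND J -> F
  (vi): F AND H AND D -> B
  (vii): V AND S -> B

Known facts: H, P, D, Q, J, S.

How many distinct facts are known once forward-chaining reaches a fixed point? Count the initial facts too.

[1] (ii) [P -> N]. ⇒ new: N.
[2] (v) [N AND J -> F]. ⇒ new: F.
[3] (vi) [F AND H AND D -> B]. ⇒ new: B.
[4] (i) [B AND H -> T]. ⇒ new: T.
Closure: {B, D, F, H, J, N, P, Q, S, T} — 10 facts.

10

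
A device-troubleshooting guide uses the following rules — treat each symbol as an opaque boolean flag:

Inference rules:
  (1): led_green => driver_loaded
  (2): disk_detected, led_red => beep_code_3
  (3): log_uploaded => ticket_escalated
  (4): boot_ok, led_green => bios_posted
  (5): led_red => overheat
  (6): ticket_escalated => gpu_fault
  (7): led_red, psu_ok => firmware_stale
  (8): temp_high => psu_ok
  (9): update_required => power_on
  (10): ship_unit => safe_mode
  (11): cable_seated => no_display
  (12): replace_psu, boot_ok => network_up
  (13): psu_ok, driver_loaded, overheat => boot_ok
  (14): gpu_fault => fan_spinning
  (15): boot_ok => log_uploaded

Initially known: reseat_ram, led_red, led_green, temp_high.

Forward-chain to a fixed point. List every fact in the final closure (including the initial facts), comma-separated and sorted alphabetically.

bios_posted, boot_ok, driver_loaded, fan_spinning, firmware_stale, gpu_fault, led_green, led_red, log_uploaded, overheat, psu_ok, reseat_ram, temp_high, ticket_escalated

Round 1 — (1), (5), (8), derive driver_loaded, overheat, psu_ok.
Round 2 — (7), (13), derive firmware_stale, boot_ok.
Round 3 — (4), (15), derive bios_posted, log_uploaded.
Round 4 — (3), derive ticket_escalated.
Round 5 — (6), derive gpu_fault.
Round 6 — (14), derive fan_spinning.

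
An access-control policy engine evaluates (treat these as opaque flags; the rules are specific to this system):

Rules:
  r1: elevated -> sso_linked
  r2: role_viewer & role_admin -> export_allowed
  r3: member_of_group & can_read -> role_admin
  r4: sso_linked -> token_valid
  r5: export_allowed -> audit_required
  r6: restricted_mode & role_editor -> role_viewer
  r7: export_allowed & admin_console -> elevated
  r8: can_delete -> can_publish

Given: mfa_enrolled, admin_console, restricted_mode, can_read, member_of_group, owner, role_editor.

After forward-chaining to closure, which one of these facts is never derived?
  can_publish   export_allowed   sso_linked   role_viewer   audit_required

Round 1: r3 [member_of_group & can_read -> role_admin]; r6 [restricted_mode & role_editor -> role_viewer]. New: role_admin, role_viewer.
Round 2: r2 [role_viewer & role_admin -> export_allowed]. New: export_allowed.
Round 3: r5 [export_allowed -> audit_required]; r7 [export_allowed & admin_console -> elevated]. New: audit_required, elevated.
Round 4: r1 [elevated -> sso_linked]. New: sso_linked.
Round 5: r4 [sso_linked -> token_valid]. New: token_valid.
Derived: export_allowed (round 2), sso_linked (round 4), audit_required (round 3), role_viewer (round 1). can_publish never appears in any round.

can_publish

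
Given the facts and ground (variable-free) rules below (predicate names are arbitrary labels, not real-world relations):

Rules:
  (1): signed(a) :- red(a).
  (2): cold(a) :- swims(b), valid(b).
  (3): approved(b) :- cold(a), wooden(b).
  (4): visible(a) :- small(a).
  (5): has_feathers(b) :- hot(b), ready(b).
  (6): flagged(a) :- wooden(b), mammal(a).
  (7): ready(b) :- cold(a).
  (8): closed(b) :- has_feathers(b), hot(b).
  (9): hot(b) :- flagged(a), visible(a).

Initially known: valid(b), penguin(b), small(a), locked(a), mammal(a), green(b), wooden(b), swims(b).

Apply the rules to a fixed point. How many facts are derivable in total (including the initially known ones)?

16

Round 1 fires (2), (4), (6), giving cold(a), visible(a), flagged(a).
Round 2 fires (3), (7), (9), giving approved(b), ready(b), hot(b).
Round 3 fires (5), giving has_feathers(b).
Round 4 fires (8), giving closed(b).
Closure: {approved(b), closed(b), cold(a), flagged(a), green(b), has_feathers(b), hot(b), locked(a), mammal(a), penguin(b), ready(b), small(a), swims(b), valid(b), visible(a), wooden(b)} — 16 facts.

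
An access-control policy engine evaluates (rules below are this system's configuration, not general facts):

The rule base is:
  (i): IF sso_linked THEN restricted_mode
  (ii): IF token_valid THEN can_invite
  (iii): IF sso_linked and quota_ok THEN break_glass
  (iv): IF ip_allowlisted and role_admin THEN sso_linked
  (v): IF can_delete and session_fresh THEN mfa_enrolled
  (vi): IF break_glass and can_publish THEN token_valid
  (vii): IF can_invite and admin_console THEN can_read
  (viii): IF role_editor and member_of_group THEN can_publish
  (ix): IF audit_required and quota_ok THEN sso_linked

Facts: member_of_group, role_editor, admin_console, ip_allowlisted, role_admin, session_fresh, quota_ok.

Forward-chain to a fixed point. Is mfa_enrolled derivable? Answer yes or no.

no

Round 1: (iv) [IF ip_allowlisted and role_admin THEN sso_linked]; (viii) [IF role_editor and member_of_group THEN can_publish]. New: sso_linked, can_publish.
Round 2: (i) [IF sso_linked THEN restricted_mode]; (iii) [IF sso_linked and quota_ok THEN break_glass]. New: restricted_mode, break_glass.
Round 3: (vi) [IF break_glass and can_publish THEN token_valid]. New: token_valid.
Round 4: (ii) [IF token_valid THEN can_invite]. New: can_invite.
Round 5: (vii) [IF can_invite and admin_console THEN can_read]. New: can_read.
Fixed point reached. mfa_enrolled is concluded only by (v); (v) needs can_delete (never derived).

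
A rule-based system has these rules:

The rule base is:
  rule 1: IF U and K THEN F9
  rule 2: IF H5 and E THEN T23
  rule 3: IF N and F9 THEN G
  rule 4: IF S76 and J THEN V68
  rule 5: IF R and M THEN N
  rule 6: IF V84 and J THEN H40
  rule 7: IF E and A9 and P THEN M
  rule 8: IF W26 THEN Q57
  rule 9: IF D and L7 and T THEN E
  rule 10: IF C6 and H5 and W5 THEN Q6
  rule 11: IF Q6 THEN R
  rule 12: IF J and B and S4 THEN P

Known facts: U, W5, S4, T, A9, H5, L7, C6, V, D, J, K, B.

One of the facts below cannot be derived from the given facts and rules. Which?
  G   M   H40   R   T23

Round 1: rule 1 [IF U and K THEN F9]; rule 9 [IF D and L7 and T THEN E]; rule 10 [IF C6 and H5 and W5 THEN Q6]; rule 12 [IF J and B and S4 THEN P]. Adds F9, E, Q6, P.
Round 2: rule 2 [IF H5 and E THEN T23]; rule 7 [IF E and A9 and P THEN M]; rule 11 [IF Q6 THEN R]. Adds T23, M, R.
Round 3: rule 5 [IF R and M THEN N]. Adds N.
Round 4: rule 3 [IF N and F9 THEN G]. Adds G.
Derived: G (round 4), R (round 2), M (round 2), T23 (round 2). H40 never appears in any round.

H40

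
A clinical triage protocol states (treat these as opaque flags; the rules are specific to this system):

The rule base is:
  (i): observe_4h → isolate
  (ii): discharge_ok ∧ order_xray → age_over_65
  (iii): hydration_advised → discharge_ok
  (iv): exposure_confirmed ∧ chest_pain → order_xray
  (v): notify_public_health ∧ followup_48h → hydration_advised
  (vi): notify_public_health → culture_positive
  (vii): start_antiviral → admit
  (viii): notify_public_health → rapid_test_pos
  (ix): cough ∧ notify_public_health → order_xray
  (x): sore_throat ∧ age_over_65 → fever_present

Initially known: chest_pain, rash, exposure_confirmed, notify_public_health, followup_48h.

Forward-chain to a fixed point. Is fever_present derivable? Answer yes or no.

no

Round 1 — (iv), (v), (vi), (viii), derive order_xray, hydration_advised, culture_positive, rapid_test_pos.
Round 2 — (iii), derive discharge_ok.
Round 3 — (ii), derive age_over_65.
Fixed point reached. fever_present is concluded only by (x); (x) needs sore_throat (never derived).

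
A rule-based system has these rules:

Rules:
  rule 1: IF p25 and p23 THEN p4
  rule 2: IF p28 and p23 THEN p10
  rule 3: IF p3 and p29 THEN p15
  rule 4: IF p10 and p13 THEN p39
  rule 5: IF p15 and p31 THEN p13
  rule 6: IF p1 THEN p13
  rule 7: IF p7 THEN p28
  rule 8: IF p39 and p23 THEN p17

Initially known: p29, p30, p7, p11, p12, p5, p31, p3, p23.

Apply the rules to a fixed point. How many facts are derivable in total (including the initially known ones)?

15

Round 1 — rule 3, rule 7, derive p15, p28.
Round 2 — rule 2, rule 5, derive p10, p13.
Round 3 — rule 4, derive p39.
Round 4 — rule 8, derive p17.
Closure: {p10, p11, p12, p13, p15, p17, p23, p28, p29, p3, p30, p31, p39, p5, p7} — 15 facts.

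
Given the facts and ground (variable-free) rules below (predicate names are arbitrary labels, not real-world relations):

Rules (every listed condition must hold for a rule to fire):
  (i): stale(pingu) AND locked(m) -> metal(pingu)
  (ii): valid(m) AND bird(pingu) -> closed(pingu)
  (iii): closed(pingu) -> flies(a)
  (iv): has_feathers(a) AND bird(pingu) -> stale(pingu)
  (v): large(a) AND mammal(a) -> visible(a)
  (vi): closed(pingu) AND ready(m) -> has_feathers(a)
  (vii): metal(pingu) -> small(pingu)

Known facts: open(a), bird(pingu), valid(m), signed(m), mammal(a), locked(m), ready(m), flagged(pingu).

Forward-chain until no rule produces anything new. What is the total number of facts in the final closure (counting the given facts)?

14

Round 1 fires (ii), giving closed(pingu).
Round 2 fires (iii), (vi), giving flies(a), has_feathers(a).
Round 3 fires (iv), giving stale(pingu).
Round 4 fires (i), giving metal(pingu).
Round 5 fires (vii), giving small(pingu).
Closure: {bird(pingu), closed(pingu), flagged(pingu), flies(a), has_feathers(a), locked(m), mammal(a), metal(pingu), open(a), ready(m), signed(m), small(pingu), stale(pingu), valid(m)} — 14 facts.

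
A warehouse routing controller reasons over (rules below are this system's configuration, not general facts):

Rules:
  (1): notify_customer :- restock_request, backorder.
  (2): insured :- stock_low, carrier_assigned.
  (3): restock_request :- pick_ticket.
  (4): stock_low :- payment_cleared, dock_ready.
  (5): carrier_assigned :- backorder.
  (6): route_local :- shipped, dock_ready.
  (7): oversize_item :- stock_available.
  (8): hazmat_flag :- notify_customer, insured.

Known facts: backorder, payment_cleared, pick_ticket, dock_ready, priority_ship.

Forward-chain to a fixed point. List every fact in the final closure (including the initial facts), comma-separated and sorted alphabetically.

Round 1 — (3), (4), (5), derive restock_request, stock_low, carrier_assigned.
Round 2 — (1), (2), derive notify_customer, insured.
Round 3 — (8), derive hazmat_flag.

backorder, carrier_assigned, dock_ready, hazmat_flag, insured, notify_customer, payment_cleared, pick_ticket, priority_ship, restock_request, stock_low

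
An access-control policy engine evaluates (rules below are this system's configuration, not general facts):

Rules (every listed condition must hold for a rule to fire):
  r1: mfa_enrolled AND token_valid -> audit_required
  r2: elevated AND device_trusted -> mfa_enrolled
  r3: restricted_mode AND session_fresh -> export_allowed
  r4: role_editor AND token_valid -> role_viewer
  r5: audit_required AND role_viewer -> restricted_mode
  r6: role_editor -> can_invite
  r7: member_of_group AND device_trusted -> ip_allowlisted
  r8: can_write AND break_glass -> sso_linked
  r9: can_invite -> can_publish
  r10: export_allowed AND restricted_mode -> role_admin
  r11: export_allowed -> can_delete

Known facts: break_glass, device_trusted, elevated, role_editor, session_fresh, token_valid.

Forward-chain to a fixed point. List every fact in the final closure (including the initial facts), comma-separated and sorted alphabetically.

Round 1: r2 [elevated AND device_trusted -> mfa_enrolled]; r4 [role_editor AND token_valid -> role_viewer]; r6 [role_editor -> can_invite]. Adds mfa_enrolled, role_viewer, can_invite.
Round 2: r1 [mfa_enrolled AND token_valid -> audit_required]; r9 [can_invite -> can_publish]. Adds audit_required, can_publish.
Round 3: r5 [audit_required AND role_viewer -> restricted_mode]. Adds restricted_mode.
Round 4: r3 [restricted_mode AND session_fresh -> export_allowed]. Adds export_allowed.
Round 5: r10 [export_allowed AND restricted_mode -> role_admin]; r11 [export_allowed -> can_delete]. Adds role_admin, can_delete.

audit_required, break_glass, can_delete, can_invite, can_publish, device_trusted, elevated, export_allowed, mfa_enrolled, restricted_mode, role_admin, role_editor, role_viewer, session_fresh, token_valid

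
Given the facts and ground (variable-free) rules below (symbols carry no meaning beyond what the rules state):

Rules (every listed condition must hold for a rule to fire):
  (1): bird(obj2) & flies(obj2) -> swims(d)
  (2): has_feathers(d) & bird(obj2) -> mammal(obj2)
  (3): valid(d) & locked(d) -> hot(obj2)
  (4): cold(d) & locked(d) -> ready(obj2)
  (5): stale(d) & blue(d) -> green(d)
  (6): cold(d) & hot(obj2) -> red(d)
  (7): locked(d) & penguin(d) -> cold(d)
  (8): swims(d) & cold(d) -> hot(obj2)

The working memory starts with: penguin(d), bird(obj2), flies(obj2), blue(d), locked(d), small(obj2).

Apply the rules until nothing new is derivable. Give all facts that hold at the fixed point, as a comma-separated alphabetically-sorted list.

[1] (1) [bird(obj2) & flies(obj2) -> swims(d)]; (7) [locked(d) & penguin(d) -> cold(d)]. ⇒ new: swims(d), cold(d).
[2] (4) [cold(d) & locked(d) -> ready(obj2)]; (8) [swims(d) & cold(d) -> hot(obj2)]. ⇒ new: ready(obj2), hot(obj2).
[3] (6) [cold(d) & hot(obj2) -> red(d)]. ⇒ new: red(d).

bird(obj2), blue(d), cold(d), flies(obj2), hot(obj2), locked(d), penguin(d), ready(obj2), red(d), small(obj2), swims(d)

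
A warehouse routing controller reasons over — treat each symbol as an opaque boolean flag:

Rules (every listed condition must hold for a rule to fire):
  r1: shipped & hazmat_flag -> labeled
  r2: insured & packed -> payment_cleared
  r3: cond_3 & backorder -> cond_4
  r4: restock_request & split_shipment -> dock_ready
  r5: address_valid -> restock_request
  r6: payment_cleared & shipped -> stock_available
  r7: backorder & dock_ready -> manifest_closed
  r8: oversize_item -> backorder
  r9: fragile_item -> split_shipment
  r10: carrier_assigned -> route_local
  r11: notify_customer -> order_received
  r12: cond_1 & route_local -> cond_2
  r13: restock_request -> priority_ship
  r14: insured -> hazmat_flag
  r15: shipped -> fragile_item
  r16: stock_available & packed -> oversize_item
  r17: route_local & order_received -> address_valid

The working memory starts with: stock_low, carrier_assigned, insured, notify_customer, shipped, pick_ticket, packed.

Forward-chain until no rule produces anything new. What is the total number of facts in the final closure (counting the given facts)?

22

[1] r2 [insured & packed -> payment_cleared]; r10 [carrier_assigned -> route_local]; r11 [notify_customer -> order_received]; r14 [insured -> hazmat_flag]; r15 [shipped -> fragile_item]. ⇒ new: payment_cleared, route_local, order_received, hazmat_flag, fragile_item.
[2] r1 [shipped & hazmat_flag -> labeled]; r6 [payment_cleared & shipped -> stock_available]; r9 [fragile_item -> split_shipment]; r17 [route_local & order_received -> address_valid]. ⇒ new: labeled, stock_available, split_shipment, address_valid.
[3] r5 [address_valid -> restock_request]; r16 [stock_available & packed -> oversize_item]. ⇒ new: restock_request, oversize_item.
[4] r4 [restock_request & split_shipment -> dock_ready]; r8 [oversize_item -> backorder]; r13 [restock_request -> priority_ship]. ⇒ new: dock_ready, backorder, priority_ship.
[5] r7 [backorder & dock_ready -> manifest_closed]. ⇒ new: manifest_closed.
Closure: {address_valid, backorder, carrier_assigned, dock_ready, fragile_item, hazmat_flag, insured, labeled, manifest_closed, notify_customer, order_received, oversize_item, packed, payment_cleared, pick_ticket, priority_ship, restock_request, route_local, shipped, split_shipment, stock_available, stock_low} — 22 facts.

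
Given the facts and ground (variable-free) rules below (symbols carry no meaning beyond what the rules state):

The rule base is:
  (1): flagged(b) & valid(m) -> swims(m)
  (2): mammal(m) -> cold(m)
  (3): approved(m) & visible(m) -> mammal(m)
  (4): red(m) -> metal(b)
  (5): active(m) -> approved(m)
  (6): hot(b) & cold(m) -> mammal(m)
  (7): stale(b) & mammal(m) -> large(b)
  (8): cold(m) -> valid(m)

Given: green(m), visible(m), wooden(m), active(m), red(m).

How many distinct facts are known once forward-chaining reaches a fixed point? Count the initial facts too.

10

Round 1 fires (4), (5), giving metal(b), approved(m).
Round 2 fires (3), giving mammal(m).
Round 3 fires (2), giving cold(m).
Round 4 fires (8), giving valid(m).
Closure: {active(m), approved(m), cold(m), green(m), mammal(m), metal(b), red(m), valid(m), visible(m), wooden(m)} — 10 facts.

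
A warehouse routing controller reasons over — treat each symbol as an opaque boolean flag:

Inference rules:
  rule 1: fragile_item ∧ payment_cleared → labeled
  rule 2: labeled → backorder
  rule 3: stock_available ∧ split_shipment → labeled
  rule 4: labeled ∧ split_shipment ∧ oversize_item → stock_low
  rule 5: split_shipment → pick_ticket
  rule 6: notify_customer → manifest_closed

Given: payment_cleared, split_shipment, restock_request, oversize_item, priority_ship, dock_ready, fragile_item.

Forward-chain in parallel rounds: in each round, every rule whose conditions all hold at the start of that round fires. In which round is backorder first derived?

2

Round 1: rule 1 [fragile_item ∧ payment_cleared → labeled]; rule 5 [split_shipment → pick_ticket]. New: labeled, pick_ticket.
Round 2: rule 2 [labeled → backorder]; rule 4 [labeled ∧ split_shipment ∧ oversize_item → stock_low]. New: backorder, stock_low.
backorder first appears in round 2.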